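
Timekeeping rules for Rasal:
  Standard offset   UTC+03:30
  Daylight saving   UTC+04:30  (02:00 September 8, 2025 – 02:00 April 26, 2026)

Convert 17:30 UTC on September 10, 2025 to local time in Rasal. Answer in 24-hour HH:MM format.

At the standard offset (UTC+03:30), 17:30 UTC + 3h30m = 21:00 Rasal standard time.
Daylight saving runs 8 September 2025 – 26 April 2026; the standard-time date in Rasal, September 10, 2025, is inside that window, so Rasal is at UTC+04:30.
17:30 UTC + 4h30m = 22:00 local.

22:00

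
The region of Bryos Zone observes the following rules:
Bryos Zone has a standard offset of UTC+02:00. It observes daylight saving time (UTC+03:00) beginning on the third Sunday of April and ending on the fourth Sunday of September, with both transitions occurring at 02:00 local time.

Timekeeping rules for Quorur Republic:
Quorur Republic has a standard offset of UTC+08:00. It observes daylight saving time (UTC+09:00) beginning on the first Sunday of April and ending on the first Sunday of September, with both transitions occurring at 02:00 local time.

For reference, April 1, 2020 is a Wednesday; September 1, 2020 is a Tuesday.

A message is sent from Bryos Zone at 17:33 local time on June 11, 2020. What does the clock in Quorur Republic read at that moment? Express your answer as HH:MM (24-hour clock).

1 April 2020 is a Wednesday, so the first Sunday is April 5 and the third is April 19.
1 September 2020 is a Tuesday, so the first Sunday is September 6 and the fourth is September 27.
June 11, 2020 lies within the daylight-saving period (19 April – 27 September), so Bryos Zone is on daylight time, UTC+03:00.
17:33 Bryos Zone − 3h = 14:33 UTC.
1 April 2020 is a Wednesday, so the first Sunday is April 5.
1 September 2020 is a Tuesday, so the first Sunday is September 6.
At the standard offset (UTC+08:00), 14:33 UTC + 8h = 22:33 Quorur Republic standard time.
Daylight saving runs 5 April – 6 September; the standard-time date in Quorur Republic, June 11, 2020, is inside that window, so Quorur Republic is at UTC+09:00.
14:33 UTC + 9h = 23:33 Quorur Republic.

23:33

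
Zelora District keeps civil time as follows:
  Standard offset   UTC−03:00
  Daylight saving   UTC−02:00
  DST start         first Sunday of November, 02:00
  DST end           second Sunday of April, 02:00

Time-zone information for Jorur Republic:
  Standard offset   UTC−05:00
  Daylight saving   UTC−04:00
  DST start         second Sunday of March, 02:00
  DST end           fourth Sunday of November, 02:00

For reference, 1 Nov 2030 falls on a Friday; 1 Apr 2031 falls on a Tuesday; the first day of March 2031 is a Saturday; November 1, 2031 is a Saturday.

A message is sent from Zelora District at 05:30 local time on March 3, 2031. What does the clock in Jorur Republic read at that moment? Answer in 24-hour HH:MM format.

1 November 2030 is a Friday, so the first Sunday is November 3.
1 April 2031 is a Tuesday, so the first Sunday is April 6 and the second is April 13.
March 3, 2031 falls between 3 November 2030 and 13 April 2031, so daylight saving is in effect and Zelora District is at UTC−02:00.
05:30 Zelora District + 2h = 07:30 UTC.
1 March 2031 is a Saturday, so the first Sunday is March 2 and the second is March 9.
1 November 2031 is a Saturday, so the first Sunday is November 2 and the fourth is November 23.
At the standard offset (UTC−05:00), 07:30 UTC − 5h = 02:30 Jorur Republic standard time.
The standard-time date in Jorur Republic, March 3, 2031, is outside the daylight-saving period (9 March – 23 November), so Jorur Republic is on standard time, UTC−05:00.
07:30 UTC − 5h = 02:30 Jorur Republic.

02:30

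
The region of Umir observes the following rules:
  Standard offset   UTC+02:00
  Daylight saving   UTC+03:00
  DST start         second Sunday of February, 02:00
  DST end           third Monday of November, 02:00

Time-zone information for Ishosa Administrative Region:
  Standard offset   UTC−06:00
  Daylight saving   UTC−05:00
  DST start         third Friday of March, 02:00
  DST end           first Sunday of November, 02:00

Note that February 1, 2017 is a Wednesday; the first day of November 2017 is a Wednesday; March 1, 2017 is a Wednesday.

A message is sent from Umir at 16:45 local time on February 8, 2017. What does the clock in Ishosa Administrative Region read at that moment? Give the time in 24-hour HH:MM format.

08:45

1 February 2017 is a Wednesday, so the first Sunday is February 5 and the second is February 12.
1 November 2017 is a Wednesday, so the first Monday is November 6 and the third is November 20.
Daylight saving runs 12 February – 20 November; February 8, 2017 is outside that window, so Umir is on standard time at UTC+02:00.
16:45 Umir − 2h = 14:45 UTC.
1 March 2017 is a Wednesday, so the first Friday is March 3 and the third is March 17.
1 November 2017 is a Wednesday, so the first Sunday is November 5.
At the standard offset (UTC−06:00), 14:45 UTC − 6h = 08:45 Ishosa Administrative Region standard time.
The standard-time date in Ishosa Administrative Region, February 8, 2017, does not fall between 17 March and 5 November, so daylight saving is not in effect and Ishosa Administrative Region is at UTC−06:00.
14:45 UTC − 6h = 08:45 Ishosa Administrative Region.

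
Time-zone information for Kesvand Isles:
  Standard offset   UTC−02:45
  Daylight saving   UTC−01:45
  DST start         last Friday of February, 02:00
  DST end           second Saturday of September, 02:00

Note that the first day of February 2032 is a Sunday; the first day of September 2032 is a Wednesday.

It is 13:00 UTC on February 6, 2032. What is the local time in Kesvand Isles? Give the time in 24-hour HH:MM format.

10:15

1 February 2032 is a Sunday, so Fridays fall on 6, 13, 20, 27; the last is February 27.
1 September 2032 is a Wednesday, so the first Saturday is September 4 and the second is September 11.
At the standard offset (UTC−02:45), 13:00 UTC − 2h45m = 10:15 Kesvand Isles standard time.
The standard-time date in Kesvand Isles, February 6, 2032, does not fall between 27 February and 11 September, so daylight saving is not in effect and Kesvand Isles is at UTC−02:45.
13:00 UTC − 2h45m = 10:15 local.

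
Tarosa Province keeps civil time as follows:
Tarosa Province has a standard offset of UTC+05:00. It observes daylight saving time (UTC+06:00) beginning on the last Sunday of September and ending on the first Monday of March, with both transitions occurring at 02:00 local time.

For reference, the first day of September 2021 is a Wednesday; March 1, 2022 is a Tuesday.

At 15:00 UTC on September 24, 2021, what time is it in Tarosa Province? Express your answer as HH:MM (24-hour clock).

20:00

1 September 2021 is a Wednesday, so Sundays fall on 5, 12, 19, 26; the last is September 26.
1 March 2022 is a Tuesday, so the first Monday is March 7.
At the standard offset (UTC+05:00), 15:00 UTC + 5h = 20:00 Tarosa Province standard time.
Daylight saving runs 26 September 2021 – 7 March 2022; the standard-time date in Tarosa Province, September 24, 2021, is outside that window, so Tarosa Province is on standard time at UTC+05:00.
15:00 UTC + 5h = 20:00 local.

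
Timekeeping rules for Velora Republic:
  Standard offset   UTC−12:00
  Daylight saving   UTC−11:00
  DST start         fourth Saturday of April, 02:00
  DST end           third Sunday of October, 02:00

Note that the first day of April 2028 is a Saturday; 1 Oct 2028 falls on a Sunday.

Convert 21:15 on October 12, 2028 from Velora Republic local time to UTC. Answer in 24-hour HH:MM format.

1 April 2028 is a Saturday, so the first Saturday is April 1 and the fourth is April 22.
1 October 2028 is a Sunday, so the first Sunday is October 1 and the third is October 15.
Daylight saving runs 22 April – 15 October; October 12, 2028 is inside that window, so Velora Republic is at UTC−11:00.
21:15 local + 11h = 08:15 UTC (rolling into the next day, 13 October 2028).

08:15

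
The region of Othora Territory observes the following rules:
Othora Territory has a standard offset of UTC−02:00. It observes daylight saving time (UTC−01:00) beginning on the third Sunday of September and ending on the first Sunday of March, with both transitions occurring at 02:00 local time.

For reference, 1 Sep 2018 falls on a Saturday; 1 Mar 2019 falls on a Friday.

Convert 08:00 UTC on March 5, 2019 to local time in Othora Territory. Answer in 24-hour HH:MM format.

06:00

1 September 2018 is a Saturday, so the first Sunday is September 2 and the third is September 16.
1 March 2019 is a Friday, so the first Sunday is March 3.
At the standard offset (UTC−02:00), 08:00 UTC − 2h = 06:00 Othora Territory standard time.
The standard-time date in Othora Territory, March 5, 2019, is outside the daylight-saving period (16 September 2018 – 3 March 2019), so Othora Territory is on standard time, UTC−02:00.
08:00 UTC − 2h = 06:00 local.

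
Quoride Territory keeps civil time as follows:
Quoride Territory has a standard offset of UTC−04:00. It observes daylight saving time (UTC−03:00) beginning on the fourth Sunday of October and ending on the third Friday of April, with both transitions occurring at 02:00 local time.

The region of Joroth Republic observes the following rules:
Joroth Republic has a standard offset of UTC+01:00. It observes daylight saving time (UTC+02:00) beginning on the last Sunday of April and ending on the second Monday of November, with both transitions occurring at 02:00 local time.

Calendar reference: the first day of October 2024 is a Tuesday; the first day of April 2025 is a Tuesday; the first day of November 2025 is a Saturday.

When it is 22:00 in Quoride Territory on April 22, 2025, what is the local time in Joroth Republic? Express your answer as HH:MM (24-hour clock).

1 October 2024 is a Tuesday, so the first Sunday is October 6 and the fourth is October 27.
1 April 2025 is a Tuesday, so the first Friday is April 4 and the third is April 18.
April 22, 2025 is outside the daylight-saving period (27 October 2024 – 18 April 2025), so Quoride Territory is on standard time, UTC−04:00.
22:00 Quoride Territory + 4h = 02:00 UTC (rolling into the next day, 23 April 2025).
1 April 2025 is a Tuesday, so Sundays fall on 6, 13, 20, 27; the last is April 27.
1 November 2025 is a Saturday, so the first Monday is November 3 and the second is November 10.
At the standard offset (UTC+01:00), 02:00 UTC + 1h = 03:00 Joroth Republic standard time.
The standard-time date in Joroth Republic, April 23, 2025, does not fall between 27 April and 10 November, so daylight saving is not in effect and Joroth Republic is at UTC+01:00.
02:00 UTC + 1h = 03:00 Joroth Republic.

03:00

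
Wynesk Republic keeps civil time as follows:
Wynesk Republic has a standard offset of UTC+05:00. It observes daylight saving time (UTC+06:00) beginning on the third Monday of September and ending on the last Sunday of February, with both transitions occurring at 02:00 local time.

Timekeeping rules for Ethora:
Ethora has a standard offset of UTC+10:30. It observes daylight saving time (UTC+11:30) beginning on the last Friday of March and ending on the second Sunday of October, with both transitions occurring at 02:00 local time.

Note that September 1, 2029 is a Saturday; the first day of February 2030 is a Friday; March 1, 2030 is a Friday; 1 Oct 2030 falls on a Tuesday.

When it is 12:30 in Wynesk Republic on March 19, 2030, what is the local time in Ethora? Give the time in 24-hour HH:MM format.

1 September 2029 is a Saturday, so the first Monday is September 3 and the third is September 17.
1 February 2030 is a Friday, so Sundays fall on 3, 10, 17, 24; the last is February 24.
March 19, 2030 does not fall between 17 September 2029 and 24 February 2030, so daylight saving is not in effect and Wynesk Republic is at UTC+05:00.
12:30 Wynesk Republic − 5h = 07:30 UTC.
1 March 2030 is a Friday, so Fridays fall on 1, 8, 15, 22, 29; the last is March 29.
1 October 2030 is a Tuesday, so the first Sunday is October 6 and the second is October 13.
At the standard offset (UTC+10:30), 07:30 UTC + 10h30m = 18:00 Ethora standard time.
The standard-time date in Ethora, March 19, 2030, is outside the daylight-saving period (29 March – 13 October), so Ethora is on standard time, UTC+10:30.
07:30 UTC + 10h30m = 18:00 Ethora.

18:00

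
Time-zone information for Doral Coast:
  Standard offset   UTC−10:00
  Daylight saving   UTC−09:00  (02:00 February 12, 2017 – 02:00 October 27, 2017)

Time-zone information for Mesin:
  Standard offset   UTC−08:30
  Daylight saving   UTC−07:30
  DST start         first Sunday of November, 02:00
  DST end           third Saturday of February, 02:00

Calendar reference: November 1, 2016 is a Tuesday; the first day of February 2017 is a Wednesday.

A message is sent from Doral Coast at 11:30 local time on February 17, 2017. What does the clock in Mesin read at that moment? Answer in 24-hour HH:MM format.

Daylight saving runs 12 February – 27 October; February 17, 2017 is inside that window, so Doral Coast is at UTC−09:00.
11:30 Doral Coast + 9h = 20:30 UTC.
1 November 2016 is a Tuesday, so the first Sunday is November 6.
1 February 2017 is a Wednesday, so the first Saturday is February 4 and the third is February 18.
At the standard offset (UTC−08:30), 20:30 UTC − 8h30m = 12:00 Mesin standard time.
The standard-time date in Mesin, February 17, 2017, lies within the daylight-saving period (6 November 2016 – 18 February 2017), so Mesin is on daylight time, UTC−07:30.
20:30 UTC − 7h30m = 13:00 Mesin.

13:00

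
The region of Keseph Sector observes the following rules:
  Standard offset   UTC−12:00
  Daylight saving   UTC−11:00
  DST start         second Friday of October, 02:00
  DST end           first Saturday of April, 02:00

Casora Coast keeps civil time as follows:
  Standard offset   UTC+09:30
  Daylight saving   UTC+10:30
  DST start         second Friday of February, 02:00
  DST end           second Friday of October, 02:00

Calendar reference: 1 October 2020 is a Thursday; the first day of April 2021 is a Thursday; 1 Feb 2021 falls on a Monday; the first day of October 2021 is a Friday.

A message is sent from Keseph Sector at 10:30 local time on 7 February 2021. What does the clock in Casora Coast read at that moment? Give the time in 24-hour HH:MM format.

07:00

1 October 2020 is a Thursday, so the first Friday is October 2 and the second is October 9.
1 April 2021 is a Thursday, so the first Saturday is April 3.
7 February 2021 falls between 9 October 2020 and 3 April 2021, so daylight saving is in effect and Keseph Sector is at UTC−11:00.
10:30 Keseph Sector + 11h = 21:30 UTC.
1 February 2021 is a Monday, so the first Friday is February 5 and the second is February 12.
1 October 2021 is a Friday, so the first Friday is October 1 and the second is October 8.
At the standard offset (UTC+09:30), 21:30 UTC + 9h30m = 07:00 Casora Coast standard time (rolling into the next day, 8 February 2021).
The standard-time date in Casora Coast, 8 February 2021, is outside the daylight-saving period (12 February – 8 October), so Casora Coast is on standard time, UTC+09:30.
21:30 UTC + 9h30m = 07:00 Casora Coast (rolling into the next day, 8 February 2021).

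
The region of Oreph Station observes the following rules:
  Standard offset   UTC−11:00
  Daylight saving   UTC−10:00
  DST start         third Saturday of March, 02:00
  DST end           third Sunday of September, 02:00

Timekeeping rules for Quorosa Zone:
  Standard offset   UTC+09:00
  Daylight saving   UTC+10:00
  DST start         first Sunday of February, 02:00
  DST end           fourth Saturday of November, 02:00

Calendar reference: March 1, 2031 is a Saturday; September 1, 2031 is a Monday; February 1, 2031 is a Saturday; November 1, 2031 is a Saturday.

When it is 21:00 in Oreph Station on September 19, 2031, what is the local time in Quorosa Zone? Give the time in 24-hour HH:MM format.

1 March 2031 is a Saturday, so the first Saturday is March 1 and the third is March 15.
1 September 2031 is a Monday, so the first Sunday is September 7 and the third is September 21.
September 19, 2031 falls between 15 March and 21 September, so daylight saving is in effect and Oreph Station is at UTC−10:00.
21:00 Oreph Station + 10h = 07:00 UTC (rolling into the next day, 20 September 2031).
1 February 2031 is a Saturday, so the first Sunday is February 2.
1 November 2031 is a Saturday, so the first Saturday is November 1 and the fourth is November 22.
At the standard offset (UTC+09:00), 07:00 UTC + 9h = 16:00 Quorosa Zone standard time.
Daylight saving runs 2 February – 22 November; the standard-time date in Quorosa Zone, September 20, 2031, is inside that window, so Quorosa Zone is at UTC+10:00.
07:00 UTC + 10h = 17:00 Quorosa Zone.

17:00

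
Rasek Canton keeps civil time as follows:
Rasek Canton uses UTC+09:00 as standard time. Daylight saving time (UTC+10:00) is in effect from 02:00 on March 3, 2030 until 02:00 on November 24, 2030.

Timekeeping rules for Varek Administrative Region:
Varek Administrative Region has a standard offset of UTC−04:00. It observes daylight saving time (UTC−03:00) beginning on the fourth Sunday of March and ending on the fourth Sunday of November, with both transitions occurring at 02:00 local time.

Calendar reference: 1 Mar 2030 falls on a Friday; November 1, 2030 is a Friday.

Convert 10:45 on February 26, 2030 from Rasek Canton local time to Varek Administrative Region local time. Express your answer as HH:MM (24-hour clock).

21:45

February 26, 2030 is outside the daylight-saving period (3 March – 24 November), so Rasek Canton is on standard time, UTC+09:00.
10:45 Rasek Canton − 9h = 01:45 UTC.
1 March 2030 is a Friday, so the first Sunday is March 3 and the fourth is March 24.
1 November 2030 is a Friday, so the first Sunday is November 3 and the fourth is November 24.
At the standard offset (UTC−04:00), 01:45 UTC − 4h = 21:45 Varek Administrative Region standard time (rolling into the previous day, 25 February 2030).
The standard-time date in Varek Administrative Region, February 25, 2030, is outside the daylight-saving period (24 March – 24 November), so Varek Administrative Region is on standard time, UTC−04:00.
01:45 UTC − 4h = 21:45 Varek Administrative Region (rolling into the previous day, 25 February 2030).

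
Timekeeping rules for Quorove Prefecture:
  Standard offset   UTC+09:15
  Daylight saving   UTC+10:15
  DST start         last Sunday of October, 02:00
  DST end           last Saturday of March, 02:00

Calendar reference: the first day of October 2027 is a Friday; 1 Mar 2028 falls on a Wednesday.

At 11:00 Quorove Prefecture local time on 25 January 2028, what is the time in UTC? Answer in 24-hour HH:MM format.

1 October 2027 is a Friday, so Sundays fall on 3, 10, 17, 24, 31; the last is October 31.
1 March 2028 is a Wednesday, so Saturdays fall on 4, 11, 18, 25; the last is March 25.
25 January 2028 falls between 31 October 2027 and 25 March 2028, so daylight saving is in effect and Quorove Prefecture is at UTC+10:15.
11:00 local − 10h15m = 00:45 UTC.

00:45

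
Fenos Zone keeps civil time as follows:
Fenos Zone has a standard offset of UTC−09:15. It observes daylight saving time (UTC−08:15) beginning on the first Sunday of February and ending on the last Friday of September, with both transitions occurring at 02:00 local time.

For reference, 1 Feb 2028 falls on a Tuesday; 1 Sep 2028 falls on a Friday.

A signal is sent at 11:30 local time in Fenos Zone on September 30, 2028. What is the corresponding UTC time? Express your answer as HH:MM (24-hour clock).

1 February 2028 is a Tuesday, so the first Sunday is February 6.
1 September 2028 is a Friday, so Fridays fall on 1, 8, 15, 22, 29; the last is September 29.
September 30, 2028 does not fall between 6 February and 29 September, so daylight saving is not in effect and Fenos Zone is at UTC−09:15.
11:30 local + 9h15m = 20:45 UTC.

20:45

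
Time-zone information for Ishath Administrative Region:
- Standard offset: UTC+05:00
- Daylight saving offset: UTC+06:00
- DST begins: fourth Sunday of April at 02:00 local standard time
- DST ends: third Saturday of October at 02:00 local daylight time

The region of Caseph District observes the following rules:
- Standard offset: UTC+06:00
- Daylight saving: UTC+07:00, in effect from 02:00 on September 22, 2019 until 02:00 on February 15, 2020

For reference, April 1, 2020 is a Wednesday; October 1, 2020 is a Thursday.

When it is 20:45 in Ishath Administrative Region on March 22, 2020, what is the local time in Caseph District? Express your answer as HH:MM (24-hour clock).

1 April 2020 is a Wednesday, so the first Sunday is April 5 and the fourth is April 26.
1 October 2020 is a Thursday, so the first Saturday is October 3 and the third is October 17.
March 22, 2020 is outside the daylight-saving period (26 April – 17 October), so Ishath Administrative Region is on standard time, UTC+05:00.
20:45 Ishath Administrative Region − 5h = 15:45 UTC.
At the standard offset (UTC+06:00), 15:45 UTC + 6h = 21:45 Caseph District standard time.
The standard-time date in Caseph District, March 22, 2020, is outside the daylight-saving period (22 September 2019 – 15 February 2020), so Caseph District is on standard time, UTC+06:00.
15:45 UTC + 6h = 21:45 Caseph District.

21:45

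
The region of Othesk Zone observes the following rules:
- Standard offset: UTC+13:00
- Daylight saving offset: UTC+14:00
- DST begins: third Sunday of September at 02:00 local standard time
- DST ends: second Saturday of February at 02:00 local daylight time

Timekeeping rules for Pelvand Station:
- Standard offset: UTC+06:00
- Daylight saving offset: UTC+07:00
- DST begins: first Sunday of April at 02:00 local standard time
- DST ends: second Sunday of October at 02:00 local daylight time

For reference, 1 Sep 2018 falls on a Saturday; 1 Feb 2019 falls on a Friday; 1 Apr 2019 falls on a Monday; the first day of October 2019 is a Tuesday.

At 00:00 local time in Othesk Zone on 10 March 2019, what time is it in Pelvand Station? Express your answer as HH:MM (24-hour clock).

1 September 2018 is a Saturday, so the first Sunday is September 2 and the third is September 16.
1 February 2019 is a Friday, so the first Saturday is February 2 and the second is February 9.
10 March 2019 is outside the daylight-saving period (16 September 2018 – 9 February 2019), so Othesk Zone is on standard time, UTC+13:00.
00:00 Othesk Zone − 13h = 11:00 UTC (rolling into the previous day, 9 March 2019).
1 April 2019 is a Monday, so the first Sunday is April 7.
1 October 2019 is a Tuesday, so the first Sunday is October 6 and the second is October 13.
At the standard offset (UTC+06:00), 11:00 UTC + 6h = 17:00 Pelvand Station standard time.
Daylight saving runs 7 April – 13 October; the standard-time date in Pelvand Station, 9 March 2019, is outside that window, so Pelvand Station is on standard time at UTC+06:00.
11:00 UTC + 6h = 17:00 Pelvand Station.

17:00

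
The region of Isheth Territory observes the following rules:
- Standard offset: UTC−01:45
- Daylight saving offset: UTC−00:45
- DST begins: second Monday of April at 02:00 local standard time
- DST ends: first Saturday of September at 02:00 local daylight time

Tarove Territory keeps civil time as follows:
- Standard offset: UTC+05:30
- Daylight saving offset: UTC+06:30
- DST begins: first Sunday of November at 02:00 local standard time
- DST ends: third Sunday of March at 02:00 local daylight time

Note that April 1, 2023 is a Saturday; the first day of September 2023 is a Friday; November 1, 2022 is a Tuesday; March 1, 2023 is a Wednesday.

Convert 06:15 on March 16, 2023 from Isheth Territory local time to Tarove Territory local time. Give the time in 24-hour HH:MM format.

14:30

1 April 2023 is a Saturday, so the first Monday is April 3 and the second is April 10.
1 September 2023 is a Friday, so the first Saturday is September 2.
March 16, 2023 is outside the daylight-saving period (10 April – 2 September), so Isheth Territory is on standard time, UTC−01:45.
06:15 Isheth Territory + 1h45m = 08:00 UTC.
1 November 2022 is a Tuesday, so the first Sunday is November 6.
1 March 2023 is a Wednesday, so the first Sunday is March 5 and the third is March 19.
At the standard offset (UTC+05:30), 08:00 UTC + 5h30m = 13:30 Tarove Territory standard time.
Daylight saving runs 6 November 2022 – 19 March 2023; the standard-time date in Tarove Territory, March 16, 2023, is inside that window, so Tarove Territory is at UTC+06:30.
08:00 UTC + 6h30m = 14:30 Tarove Territory.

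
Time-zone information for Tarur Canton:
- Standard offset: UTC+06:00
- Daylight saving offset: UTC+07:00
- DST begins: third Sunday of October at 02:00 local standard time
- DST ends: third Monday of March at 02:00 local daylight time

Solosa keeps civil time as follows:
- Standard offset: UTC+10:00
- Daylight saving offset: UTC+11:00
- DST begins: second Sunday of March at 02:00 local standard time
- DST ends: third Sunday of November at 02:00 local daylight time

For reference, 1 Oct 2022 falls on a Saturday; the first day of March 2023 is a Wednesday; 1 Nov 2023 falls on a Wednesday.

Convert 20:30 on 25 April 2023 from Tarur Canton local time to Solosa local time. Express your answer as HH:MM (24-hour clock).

01:30

1 October 2022 is a Saturday, so the first Sunday is October 2 and the third is October 16.
1 March 2023 is a Wednesday, so the first Monday is March 6 and the third is March 20.
25 April 2023 does not fall between 16 October 2022 and 20 March 2023, so daylight saving is not in effect and Tarur Canton is at UTC+06:00.
20:30 Tarur Canton − 6h = 14:30 UTC.
1 March 2023 is a Wednesday, so the first Sunday is March 5 and the second is March 12.
1 November 2023 is a Wednesday, so the first Sunday is November 5 and the third is November 19.
At the standard offset (UTC+10:00), 14:30 UTC + 10h = 00:30 Solosa standard time (rolling into the next day, 26 April 2023).
Daylight saving runs 12 March – 19 November; the standard-time date in Solosa, 26 April 2023, is inside that window, so Solosa is at UTC+11:00.
14:30 UTC + 11h = 01:30 Solosa (rolling into the next day, 26 April 2023).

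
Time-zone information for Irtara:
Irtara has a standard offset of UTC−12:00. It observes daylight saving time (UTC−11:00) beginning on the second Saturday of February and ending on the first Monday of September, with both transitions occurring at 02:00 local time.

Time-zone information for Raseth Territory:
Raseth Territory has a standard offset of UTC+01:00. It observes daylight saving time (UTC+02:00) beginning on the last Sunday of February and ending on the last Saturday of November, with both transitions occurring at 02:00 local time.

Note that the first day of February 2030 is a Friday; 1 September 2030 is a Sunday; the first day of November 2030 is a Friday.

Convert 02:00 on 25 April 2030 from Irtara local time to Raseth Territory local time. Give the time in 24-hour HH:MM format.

15:00

1 February 2030 is a Friday, so the first Saturday is February 2 and the second is February 9.
1 September 2030 is a Sunday, so the first Monday is September 2.
25 April 2030 lies within the daylight-saving period (9 February – 2 September), so Irtara is on daylight time, UTC−11:00.
02:00 Irtara + 11h = 13:00 UTC.
1 February 2030 is a Friday, so Sundays fall on 3, 10, 17, 24; the last is February 24.
1 November 2030 is a Friday, so Saturdays fall on 2, 9, 16, 23, 30; the last is November 30.
At the standard offset (UTC+01:00), 13:00 UTC + 1h = 14:00 Raseth Territory standard time.
The standard-time date in Raseth Territory, 25 April 2030, lies within the daylight-saving period (24 February – 30 November), so Raseth Territory is on daylight time, UTC+02:00.
13:00 UTC + 2h = 15:00 Raseth Territory.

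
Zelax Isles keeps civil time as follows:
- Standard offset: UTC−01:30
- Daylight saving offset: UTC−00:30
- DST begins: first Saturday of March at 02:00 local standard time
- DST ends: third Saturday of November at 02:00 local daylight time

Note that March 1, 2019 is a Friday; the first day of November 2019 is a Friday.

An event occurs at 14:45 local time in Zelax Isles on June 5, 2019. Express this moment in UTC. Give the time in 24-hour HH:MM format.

1 March 2019 is a Friday, so the first Saturday is March 2.
1 November 2019 is a Friday, so the first Saturday is November 2 and the third is November 16.
June 5, 2019 falls between 2 March and 16 November, so daylight saving is in effect and Zelax Isles is at UTC−00:30.
14:45 local + 0h30m = 15:15 UTC.

15:15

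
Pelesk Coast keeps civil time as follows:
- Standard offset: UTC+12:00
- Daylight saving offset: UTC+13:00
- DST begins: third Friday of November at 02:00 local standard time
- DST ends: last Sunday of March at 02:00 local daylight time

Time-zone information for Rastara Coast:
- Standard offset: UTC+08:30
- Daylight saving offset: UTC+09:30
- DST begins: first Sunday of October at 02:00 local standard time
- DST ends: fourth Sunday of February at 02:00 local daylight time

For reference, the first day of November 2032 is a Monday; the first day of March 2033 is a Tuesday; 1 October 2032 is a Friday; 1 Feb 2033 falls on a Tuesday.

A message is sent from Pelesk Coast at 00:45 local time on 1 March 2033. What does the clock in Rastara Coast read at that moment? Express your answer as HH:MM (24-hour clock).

1 November 2032 is a Monday, so the first Friday is November 5 and the third is November 19.
1 March 2033 is a Tuesday, so Sundays fall on 6, 13, 20, 27; the last is March 27.
Daylight saving runs 19 November 2032 – 27 March 2033; 1 March 2033 is inside that window, so Pelesk Coast is at UTC+13:00.
00:45 Pelesk Coast − 13h = 11:45 UTC (rolling into the previous day, 28 February 2033).
1 October 2032 is a Friday, so the first Sunday is October 3.
1 February 2033 is a Tuesday, so the first Sunday is February 6 and the fourth is February 27.
At the standard offset (UTC+08:30), 11:45 UTC + 8h30m = 20:15 Rastara Coast standard time.
The standard-time date in Rastara Coast, 28 February 2033, is outside the daylight-saving period (3 October 2032 – 27 February 2033), so Rastara Coast is on standard time, UTC+08:30.
11:45 UTC + 8h30m = 20:15 Rastara Coast.

20:15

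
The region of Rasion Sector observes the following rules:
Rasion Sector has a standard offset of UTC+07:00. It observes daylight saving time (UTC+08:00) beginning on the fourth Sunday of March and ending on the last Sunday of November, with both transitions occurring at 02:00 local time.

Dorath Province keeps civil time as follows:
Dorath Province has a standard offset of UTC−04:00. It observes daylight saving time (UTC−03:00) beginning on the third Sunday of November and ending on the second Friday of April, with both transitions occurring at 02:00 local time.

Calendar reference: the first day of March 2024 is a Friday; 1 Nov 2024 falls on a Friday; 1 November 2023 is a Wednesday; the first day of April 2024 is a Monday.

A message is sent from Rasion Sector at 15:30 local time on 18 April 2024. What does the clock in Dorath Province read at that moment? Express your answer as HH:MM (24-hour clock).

1 March 2024 is a Friday, so the first Sunday is March 3 and the fourth is March 24.
1 November 2024 is a Friday, so Sundays fall on 3, 10, 17, 24; the last is November 24.
18 April 2024 falls between 24 March and 24 November, so daylight saving is in effect and Rasion Sector is at UTC+08:00.
15:30 Rasion Sector − 8h = 07:30 UTC.
1 November 2023 is a Wednesday, so the first Sunday is November 5 and the third is November 19.
1 April 2024 is a Monday, so the first Friday is April 5 and the second is April 12.
At the standard offset (UTC−04:00), 07:30 UTC − 4h = 03:30 Dorath Province standard time.
Daylight saving runs 19 November 2023 – 12 April 2024; the standard-time date in Dorath Province, 18 April 2024, is outside that window, so Dorath Province is on standard time at UTC−04:00.
07:30 UTC − 4h = 03:30 Dorath Province.

03:30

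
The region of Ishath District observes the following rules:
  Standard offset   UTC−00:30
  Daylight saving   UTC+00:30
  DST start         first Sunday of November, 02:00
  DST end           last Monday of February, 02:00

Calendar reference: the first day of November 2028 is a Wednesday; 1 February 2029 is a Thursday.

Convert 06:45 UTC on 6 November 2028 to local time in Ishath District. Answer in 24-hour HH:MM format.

07:15

1 November 2028 is a Wednesday, so the first Sunday is November 5.
1 February 2029 is a Thursday, so Mondays fall on 5, 12, 19, 26; the last is February 26.
At the standard offset (UTC−00:30), 06:45 UTC − 0h30m = 06:15 Ishath District standard time.
The standard-time date in Ishath District, 6 November 2028, falls between 5 November 2028 and 26 February 2029, so daylight saving is in effect and Ishath District is at UTC+00:30.
06:45 UTC + 0h30m = 07:15 local.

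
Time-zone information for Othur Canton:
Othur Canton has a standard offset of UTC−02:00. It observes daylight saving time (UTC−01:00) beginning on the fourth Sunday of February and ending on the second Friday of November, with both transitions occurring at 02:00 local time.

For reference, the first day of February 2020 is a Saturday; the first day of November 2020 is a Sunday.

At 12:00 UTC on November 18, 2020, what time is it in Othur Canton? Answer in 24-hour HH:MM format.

1 February 2020 is a Saturday, so the first Sunday is February 2 and the fourth is February 23.
1 November 2020 is a Sunday, so the first Friday is November 6 and the second is November 13.
At the standard offset (UTC−02:00), 12:00 UTC − 2h = 10:00 Othur Canton standard time.
The standard-time date in Othur Canton, November 18, 2020, does not fall between 23 February and 13 November, so daylight saving is not in effect and Othur Canton is at UTC−02:00.
12:00 UTC − 2h = 10:00 local.

10:00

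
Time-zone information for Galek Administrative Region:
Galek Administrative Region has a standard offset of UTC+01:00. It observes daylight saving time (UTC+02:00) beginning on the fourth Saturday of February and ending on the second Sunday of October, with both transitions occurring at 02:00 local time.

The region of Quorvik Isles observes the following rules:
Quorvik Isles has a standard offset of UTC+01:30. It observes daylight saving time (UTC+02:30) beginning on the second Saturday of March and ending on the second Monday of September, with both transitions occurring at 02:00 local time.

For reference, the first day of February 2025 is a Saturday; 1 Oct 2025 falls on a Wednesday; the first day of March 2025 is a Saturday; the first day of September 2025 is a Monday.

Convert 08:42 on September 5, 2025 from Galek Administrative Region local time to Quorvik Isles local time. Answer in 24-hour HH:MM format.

09:12

1 February 2025 is a Saturday, so the first Saturday is February 1 and the fourth is February 22.
1 October 2025 is a Wednesday, so the first Sunday is October 5 and the second is October 12.
September 5, 2025 falls between 22 February and 12 October, so daylight saving is in effect and Galek Administrative Region is at UTC+02:00.
08:42 Galek Administrative Region − 2h = 06:42 UTC.
1 March 2025 is a Saturday, so the first Saturday is March 1 and the second is March 8.
1 September 2025 is a Monday, so the first Monday is September 1 and the second is September 8.
At the standard offset (UTC+01:30), 06:42 UTC + 1h30m = 08:12 Quorvik Isles standard time.
The standard-time date in Quorvik Isles, September 5, 2025, falls between 8 March and 8 September, so daylight saving is in effect and Quorvik Isles is at UTC+02:30.
06:42 UTC + 2h30m = 09:12 Quorvik Isles.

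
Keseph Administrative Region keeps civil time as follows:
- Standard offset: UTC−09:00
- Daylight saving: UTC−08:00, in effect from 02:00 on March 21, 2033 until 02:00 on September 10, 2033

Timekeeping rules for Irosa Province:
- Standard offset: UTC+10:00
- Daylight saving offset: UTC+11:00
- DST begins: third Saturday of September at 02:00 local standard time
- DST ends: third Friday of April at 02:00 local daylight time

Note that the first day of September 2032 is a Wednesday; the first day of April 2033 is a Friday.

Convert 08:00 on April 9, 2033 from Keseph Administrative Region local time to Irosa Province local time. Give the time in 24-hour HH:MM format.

03:00

April 9, 2033 lies within the daylight-saving period (21 March – 10 September), so Keseph Administrative Region is on daylight time, UTC−08:00.
08:00 Keseph Administrative Region + 8h = 16:00 UTC.
1 September 2032 is a Wednesday, so the first Saturday is September 4 and the third is September 18.
1 April 2033 is a Friday, so the first Friday is April 1 and the third is April 15.
At the standard offset (UTC+10:00), 16:00 UTC + 10h = 02:00 Irosa Province standard time (rolling into the next day, 10 April 2033).
The standard-time date in Irosa Province, April 10, 2033, lies within the daylight-saving period (18 September 2032 – 15 April 2033), so Irosa Province is on daylight time, UTC+11:00.
16:00 UTC + 11h = 03:00 Irosa Province (rolling into the next day, 10 April 2033).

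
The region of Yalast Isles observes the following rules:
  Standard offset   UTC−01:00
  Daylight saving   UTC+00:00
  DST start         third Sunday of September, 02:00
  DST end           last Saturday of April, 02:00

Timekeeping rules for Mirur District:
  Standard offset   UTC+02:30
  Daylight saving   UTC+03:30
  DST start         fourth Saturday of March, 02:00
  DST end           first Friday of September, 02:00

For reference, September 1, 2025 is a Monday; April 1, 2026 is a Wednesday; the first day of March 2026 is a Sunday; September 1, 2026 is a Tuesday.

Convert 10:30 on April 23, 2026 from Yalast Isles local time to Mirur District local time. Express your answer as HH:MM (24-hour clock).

1 September 2025 is a Monday, so the first Sunday is September 7 and the third is September 21.
1 April 2026 is a Wednesday, so Saturdays fall on 4, 11, 18, 25; the last is April 25.
April 23, 2026 falls between 21 September 2025 and 25 April 2026, so daylight saving is in effect and Yalast Isles is at UTC+00:00.
10:30 Yalast Isles − 0h = 10:30 UTC.
1 March 2026 is a Sunday, so the first Saturday is March 7 and the fourth is March 28.
1 September 2026 is a Tuesday, so the first Friday is September 4.
At the standard offset (UTC+02:30), 10:30 UTC + 2h30m = 13:00 Mirur District standard time.
The standard-time date in Mirur District, April 23, 2026, lies within the daylight-saving period (28 March – 4 September), so Mirur District is on daylight time, UTC+03:30.
10:30 UTC + 3h30m = 14:00 Mirur District.

14:00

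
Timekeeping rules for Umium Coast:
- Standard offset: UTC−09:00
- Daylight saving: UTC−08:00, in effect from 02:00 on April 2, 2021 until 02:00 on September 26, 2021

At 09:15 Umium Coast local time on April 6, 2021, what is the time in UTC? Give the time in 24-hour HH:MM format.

17:15

Daylight saving runs 2 April – 26 September; April 6, 2021 is inside that window, so Umium Coast is at UTC−08:00.
09:15 local + 8h = 17:15 UTC.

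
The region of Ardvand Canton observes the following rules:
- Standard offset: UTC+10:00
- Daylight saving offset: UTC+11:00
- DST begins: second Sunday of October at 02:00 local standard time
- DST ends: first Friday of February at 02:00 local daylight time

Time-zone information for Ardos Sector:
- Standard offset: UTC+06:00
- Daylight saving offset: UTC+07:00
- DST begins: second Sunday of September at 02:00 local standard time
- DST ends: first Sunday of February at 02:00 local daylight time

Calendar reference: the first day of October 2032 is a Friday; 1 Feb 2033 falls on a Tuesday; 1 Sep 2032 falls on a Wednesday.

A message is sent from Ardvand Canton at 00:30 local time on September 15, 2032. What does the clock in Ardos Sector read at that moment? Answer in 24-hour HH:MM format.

21:30

1 October 2032 is a Friday, so the first Sunday is October 3 and the second is October 10.
1 February 2033 is a Tuesday, so the first Friday is February 4.
September 15, 2032 does not fall between 10 October 2032 and 4 February 2033, so daylight saving is not in effect and Ardvand Canton is at UTC+10:00.
00:30 Ardvand Canton − 10h = 14:30 UTC (rolling into the previous day, 14 September 2032).
1 September 2032 is a Wednesday, so the first Sunday is September 5 and the second is September 12.
1 February 2033 is a Tuesday, so the first Sunday is February 6.
At the standard offset (UTC+06:00), 14:30 UTC + 6h = 20:30 Ardos Sector standard time.
The standard-time date in Ardos Sector, September 14, 2032, falls between 12 September 2032 and 6 February 2033, so daylight saving is in effect and Ardos Sector is at UTC+07:00.
14:30 UTC + 7h = 21:30 Ardos Sector.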